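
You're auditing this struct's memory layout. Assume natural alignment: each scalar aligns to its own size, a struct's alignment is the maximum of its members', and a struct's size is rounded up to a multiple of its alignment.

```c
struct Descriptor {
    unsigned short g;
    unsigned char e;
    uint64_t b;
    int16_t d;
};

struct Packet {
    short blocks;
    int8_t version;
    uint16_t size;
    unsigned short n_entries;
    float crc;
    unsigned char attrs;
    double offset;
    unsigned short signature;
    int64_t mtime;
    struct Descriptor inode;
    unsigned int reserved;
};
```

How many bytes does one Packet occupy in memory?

Descriptor: 0..2  g  (2B, 2-aligned); 2..3  e  (1B, 1-aligned); 3..8  -- padding (5B); 8..16  b  (8B, 8-aligned); 16..18  d  (2B, 2-aligned); 18..24  -- tail padding (6B); sizeof = 24, alignof = 8
0..2  blocks  (2B, 2-aligned)
2..3  version  (1B, 1-aligned)
3..4  -- padding (1B)
4..6  size  (2B, 2-aligned)
6..8  n_entries  (2B, 2-aligned)
8..12  crc  (4B, 4-aligned)
12..13  attrs  (1B, 1-aligned)
13..16  -- padding (3B)
16..24  offset  (8B, 8-aligned)
24..26  signature  (2B, 2-aligned)
26..32  -- padding (6B)
32..40  mtime  (8B, 8-aligned)
40..64  inode  (24B, 8-aligned)
64..68  reserved  (4B, 4-aligned)
68..72  -- tail padding (4B)
sizeof = 72, alignof = 8

72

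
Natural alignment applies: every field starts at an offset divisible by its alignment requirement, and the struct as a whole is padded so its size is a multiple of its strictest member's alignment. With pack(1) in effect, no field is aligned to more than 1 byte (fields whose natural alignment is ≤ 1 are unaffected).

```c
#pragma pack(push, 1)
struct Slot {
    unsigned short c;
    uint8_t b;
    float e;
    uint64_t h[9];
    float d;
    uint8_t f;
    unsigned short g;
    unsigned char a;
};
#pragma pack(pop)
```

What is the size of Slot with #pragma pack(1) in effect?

87

c at 0 (size 2, align 1) → ends 2
b at 2 (size 1, align 1) → ends 3
e at 3 (size 4, align 1) → ends 7
h at 7 (size 72, align 1) → ends 79
d at 79 (size 4, align 1) → ends 83
f at 83 (size 1, align 1) → ends 84
g at 84 (size 2, align 1) → ends 86
a at 86 (size 1, align 1) → ends 87
total 87 bytes, alignment 1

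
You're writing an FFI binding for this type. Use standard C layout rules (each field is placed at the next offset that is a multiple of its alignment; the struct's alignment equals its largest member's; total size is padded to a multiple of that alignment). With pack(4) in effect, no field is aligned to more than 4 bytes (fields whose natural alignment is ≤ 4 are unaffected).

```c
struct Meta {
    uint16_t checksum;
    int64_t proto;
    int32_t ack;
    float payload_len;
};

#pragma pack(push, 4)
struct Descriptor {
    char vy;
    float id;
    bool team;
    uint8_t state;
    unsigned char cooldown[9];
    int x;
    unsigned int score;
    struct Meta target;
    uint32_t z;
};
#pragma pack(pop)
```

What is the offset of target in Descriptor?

Meta: 0..2  checksum  (2B, 2-aligned); 2..8  -- padding (6B); 8..16  proto  (8B, 8-aligned); 16..20  ack  (4B, 4-aligned); 20..24  payload_len  (4B, 4-aligned); sizeof = 24, alignof = 8
0..1  vy  (1B, 1-aligned)
1..4  -- padding (3B)
4..8  id  (4B, 4-aligned)
8..9  team  (1B, 1-aligned)
9..10  state  (1B, 1-aligned)
10..19  cooldown  (9B, 1-aligned)
19..20  -- padding (1B)
20..24  x  (4B, 4-aligned)
24..28  score  (4B, 4-aligned)
28..52  target  (24B, 4-aligned)

28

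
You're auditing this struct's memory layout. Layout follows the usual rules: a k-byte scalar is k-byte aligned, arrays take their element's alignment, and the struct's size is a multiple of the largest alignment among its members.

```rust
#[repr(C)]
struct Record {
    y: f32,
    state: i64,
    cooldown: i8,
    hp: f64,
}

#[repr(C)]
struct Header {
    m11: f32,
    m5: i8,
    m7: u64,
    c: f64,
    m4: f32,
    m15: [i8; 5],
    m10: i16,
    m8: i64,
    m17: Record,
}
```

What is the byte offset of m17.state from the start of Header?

Record: @0: y [4B, align 4] → 4; +4 pad (align 8); @8: state [8B, align 8] → 16; @16: cooldown [1B, align 1] → 17; +7 pad (align 8); @24: hp [8B, align 8] → 32; size 32, align 8
@0: m11 [4B, align 4] → 4
@4: m5 [1B, align 1] → 5
+3 pad (align 8)
@8: m7 [8B, align 8] → 16
@16: c [8B, align 8] → 24
@24: m4 [4B, align 4] → 28
@28: m15 [5B, align 1] → 33
+1 pad (align 2)
@34: m10 [2B, align 2] → 36
+4 pad (align 8)
@40: m8 [8B, align 8] → 48
@48: m17 [32B, align 8] → 80
within Record: state at 8
48 + 8 = 56

56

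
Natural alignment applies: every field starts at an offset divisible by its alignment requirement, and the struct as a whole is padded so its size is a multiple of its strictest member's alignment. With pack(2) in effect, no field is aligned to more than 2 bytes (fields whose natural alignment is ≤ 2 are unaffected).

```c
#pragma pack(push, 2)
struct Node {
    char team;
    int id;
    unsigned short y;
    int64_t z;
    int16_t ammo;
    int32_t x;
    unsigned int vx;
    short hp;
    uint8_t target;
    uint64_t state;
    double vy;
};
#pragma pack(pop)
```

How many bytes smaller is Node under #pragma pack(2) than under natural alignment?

natural layout:
  0..1  team  (1B, 1-aligned)
  1..4  -- padding (3B)
  4..8  id  (4B, 4-aligned)
  8..10  y  (2B, 2-aligned)
  10..16  -- padding (6B)
  16..24  z  (8B, 8-aligned)
  24..26  ammo  (2B, 2-aligned)
  26..28  -- padding (2B)
  28..32  x  (4B, 4-aligned)
  32..36  vx  (4B, 4-aligned)
  36..38  hp  (2B, 2-aligned)
  38..39  target  (1B, 1-aligned)
  39..40  -- padding (1B)
  40..48  state  (8B, 8-aligned)
  48..56  vy  (8B, 8-aligned)
  sizeof = 56, alignof = 8
packed(2) layout:
  0..1  team  (1B, 1-aligned)
  1..2  -- padding (1B)
  2..6  id  (4B, 2-aligned)
  6..8  y  (2B, 2-aligned)
  8..16  z  (8B, 2-aligned)
  16..18  ammo  (2B, 2-aligned)
  18..22  x  (4B, 2-aligned)
  22..26  vx  (4B, 2-aligned)
  26..28  hp  (2B, 2-aligned)
  28..29  target  (1B, 1-aligned)
  29..30  -- padding (1B)
  30..38  state  (8B, 2-aligned)
  38..46  vy  (8B, 2-aligned)
  sizeof = 46, alignof = 2
56 − 46 = 10

10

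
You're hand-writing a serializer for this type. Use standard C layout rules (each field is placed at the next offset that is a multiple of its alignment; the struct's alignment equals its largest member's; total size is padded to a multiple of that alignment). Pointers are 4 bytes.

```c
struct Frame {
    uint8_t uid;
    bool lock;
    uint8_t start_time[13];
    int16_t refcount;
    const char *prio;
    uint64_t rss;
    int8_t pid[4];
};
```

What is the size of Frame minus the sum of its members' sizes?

@0: uid [1B, align 1] → 1
@1: lock [1B, align 1] → 2
@2: start_time [13B, align 1] → 15
+1 pad (align 2)
@16: refcount [2B, align 2] → 18
+2 pad (align 4)
@20: prio [4B, align 4] → 24
@24: rss [8B, align 8] → 32
@32: pid [4B, align 1] → 36
+4 tail pad (align 8)
size 40, align 8
data bytes 33, size 40 → padding 7

7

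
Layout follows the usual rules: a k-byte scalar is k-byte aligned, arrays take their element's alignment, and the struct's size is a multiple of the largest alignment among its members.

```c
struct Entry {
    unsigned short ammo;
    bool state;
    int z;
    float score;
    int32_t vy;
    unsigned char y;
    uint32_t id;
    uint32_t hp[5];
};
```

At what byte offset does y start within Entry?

ammo at 0 (size 2, align 2) → ends 2
state at 2 (size 1, align 1) → ends 3
pad 1 to align 4 for z
z at 4 (size 4, align 4) → ends 8
score at 8 (size 4, align 4) → ends 12
vy at 12 (size 4, align 4) → ends 16
y at 16 (size 1, align 1) → ends 17

16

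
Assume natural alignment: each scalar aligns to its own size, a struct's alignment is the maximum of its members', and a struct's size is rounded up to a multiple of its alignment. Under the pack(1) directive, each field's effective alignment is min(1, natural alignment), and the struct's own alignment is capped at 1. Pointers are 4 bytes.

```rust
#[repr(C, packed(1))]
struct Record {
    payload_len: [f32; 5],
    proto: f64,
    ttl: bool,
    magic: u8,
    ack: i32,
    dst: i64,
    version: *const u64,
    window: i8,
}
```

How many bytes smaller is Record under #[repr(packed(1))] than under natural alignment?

natural layout:
  @0: payload_len [20B, align 4] → 20
  +4 pad (align 8)
  @24: proto [8B, align 8] → 32
  @32: ttl [1B, align 1] → 33
  @33: magic [1B, align 1] → 34
  +2 pad (align 4)
  @36: ack [4B, align 4] → 40
  @40: dst [8B, align 8] → 48
  @48: version [4B, align 4] → 52
  @52: window [1B, align 1] → 53
  +3 tail pad (align 8)
  size 56, align 8
packed(1) layout:
  @0: payload_len [20B, align 1] → 20
  @20: proto [8B, align 1] → 28
  @28: ttl [1B, align 1] → 29
  @29: magic [1B, align 1] → 30
  @30: ack [4B, align 1] → 34
  @34: dst [8B, align 1] → 42
  @42: version [4B, align 1] → 46
  @46: window [1B, align 1] → 47
  size 47, align 1
56 − 47 = 9

9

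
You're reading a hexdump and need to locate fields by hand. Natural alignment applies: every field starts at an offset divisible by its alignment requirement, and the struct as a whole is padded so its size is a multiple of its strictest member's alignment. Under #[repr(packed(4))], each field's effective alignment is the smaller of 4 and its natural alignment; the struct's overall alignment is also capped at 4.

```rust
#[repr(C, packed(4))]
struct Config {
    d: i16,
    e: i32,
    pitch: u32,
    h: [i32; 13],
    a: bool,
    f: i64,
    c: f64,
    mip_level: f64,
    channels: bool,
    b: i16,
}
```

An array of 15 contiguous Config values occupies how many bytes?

d at 0 (size 2, align 2) → ends 2
pad 2 to align 4 for e
e at 4 (size 4, align 4) → ends 8
pitch at 8 (size 4, align 4) → ends 12
h at 12 (size 52, align 4) → ends 64
a at 64 (size 1, align 1) → ends 65
pad 3 to align 4 for f
f at 68 (size 8, align 4) → ends 76
c at 76 (size 8, align 4) → ends 84
mip_level at 84 (size 8, align 4) → ends 92
channels at 92 (size 1, align 1) → ends 93
pad 1 to align 2 for b
b at 94 (size 2, align 2) → ends 96
total 96 bytes, alignment 4
array of 15: 15 × 96 = 1440

1440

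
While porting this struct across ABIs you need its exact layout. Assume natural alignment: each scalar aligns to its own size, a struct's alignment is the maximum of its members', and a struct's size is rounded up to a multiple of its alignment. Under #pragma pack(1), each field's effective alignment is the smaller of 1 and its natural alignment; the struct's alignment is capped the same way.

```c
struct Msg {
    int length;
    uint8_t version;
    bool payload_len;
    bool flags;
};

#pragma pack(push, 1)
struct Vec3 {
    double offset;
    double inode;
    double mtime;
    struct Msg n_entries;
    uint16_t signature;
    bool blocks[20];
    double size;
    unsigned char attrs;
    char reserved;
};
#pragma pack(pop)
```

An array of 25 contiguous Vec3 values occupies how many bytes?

1600

Msg: length at 0 (size 4, align 4) → ends 4; version at 4 (size 1, align 1) → ends 5; payload_len at 5 (size 1, align 1) → ends 6; flags at 6 (size 1, align 1) → ends 7; tail pad 1 to reach multiple of 4; total 8 bytes, alignment 4
offset at 0 (size 8, align 1) → ends 8
inode at 8 (size 8, align 1) → ends 16
mtime at 16 (size 8, align 1) → ends 24
n_entries at 24 (size 8, align 1) → ends 32
signature at 32 (size 2, align 1) → ends 34
blocks at 34 (size 20, align 1) → ends 54
size at 54 (size 8, align 1) → ends 62
attrs at 62 (size 1, align 1) → ends 63
reserved at 63 (size 1, align 1) → ends 64
total 64 bytes, alignment 1
array of 25: 25 × 64 = 1600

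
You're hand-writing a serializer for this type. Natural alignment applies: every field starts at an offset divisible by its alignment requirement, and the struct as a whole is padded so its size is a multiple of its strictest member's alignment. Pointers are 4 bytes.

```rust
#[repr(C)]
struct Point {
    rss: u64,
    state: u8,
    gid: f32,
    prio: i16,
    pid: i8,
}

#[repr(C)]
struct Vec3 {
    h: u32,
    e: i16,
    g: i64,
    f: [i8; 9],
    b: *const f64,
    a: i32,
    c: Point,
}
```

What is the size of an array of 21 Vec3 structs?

1344

Point: rss at 0 (size 8, align 8) → ends 8; state at 8 (size 1, align 1) → ends 9; pad 3 to align 4 for gid; gid at 12 (size 4, align 4) → ends 16; prio at 16 (size 2, align 2) → ends 18; pid at 18 (size 1, align 1) → ends 19; tail pad 5 to reach multiple of 8; total 24 bytes, alignment 8
h at 0 (size 4, align 4) → ends 4
e at 4 (size 2, align 2) → ends 6
pad 2 to align 8 for g
g at 8 (size 8, align 8) → ends 16
f at 16 (size 9, align 1) → ends 25
pad 3 to align 4 for b
b at 28 (size 4, align 4) → ends 32
a at 32 (size 4, align 4) → ends 36
pad 4 to align 8 for c
c at 40 (size 24, align 8) → ends 64
total 64 bytes, alignment 8
array of 21: 21 × 64 = 1344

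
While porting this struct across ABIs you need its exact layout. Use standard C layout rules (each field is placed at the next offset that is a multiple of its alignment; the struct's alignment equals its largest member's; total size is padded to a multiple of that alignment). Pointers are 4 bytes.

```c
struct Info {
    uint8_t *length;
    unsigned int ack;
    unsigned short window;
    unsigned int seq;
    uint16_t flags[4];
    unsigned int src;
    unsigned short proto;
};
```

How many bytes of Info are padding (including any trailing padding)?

4

length at 0 (size 4, align 4) → ends 4
ack at 4 (size 4, align 4) → ends 8
window at 8 (size 2, align 2) → ends 10
pad 2 to align 4 for seq
seq at 12 (size 4, align 4) → ends 16
flags at 16 (size 8, align 2) → ends 24
src at 24 (size 4, align 4) → ends 28
proto at 28 (size 2, align 2) → ends 30
tail pad 2 to reach multiple of 4
total 32 bytes, alignment 4
data bytes 28, size 32 → padding 4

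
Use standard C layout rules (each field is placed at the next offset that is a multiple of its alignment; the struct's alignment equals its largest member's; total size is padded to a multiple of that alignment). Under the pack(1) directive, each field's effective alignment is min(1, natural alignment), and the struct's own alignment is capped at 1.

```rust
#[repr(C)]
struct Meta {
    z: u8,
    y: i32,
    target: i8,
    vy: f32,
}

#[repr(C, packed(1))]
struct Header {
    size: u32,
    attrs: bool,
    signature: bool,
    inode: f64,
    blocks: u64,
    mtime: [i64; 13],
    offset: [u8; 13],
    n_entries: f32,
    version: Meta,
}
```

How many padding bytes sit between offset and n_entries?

Meta: @0: z [1B, align 1] → 1; +3 pad (align 4); @4: y [4B, align 4] → 8; @8: target [1B, align 1] → 9; +3 pad (align 4); @12: vy [4B, align 4] → 16; size 16, align 4
@0: size [4B, align 1] → 4
@4: attrs [1B, align 1] → 5
@5: signature [1B, align 1] → 6
@6: inode [8B, align 1] → 14
@14: blocks [8B, align 1] → 22
@22: mtime [104B, align 1] → 126
@126: offset [13B, align 1] → 139
@139: n_entries [4B, align 1] → 143

0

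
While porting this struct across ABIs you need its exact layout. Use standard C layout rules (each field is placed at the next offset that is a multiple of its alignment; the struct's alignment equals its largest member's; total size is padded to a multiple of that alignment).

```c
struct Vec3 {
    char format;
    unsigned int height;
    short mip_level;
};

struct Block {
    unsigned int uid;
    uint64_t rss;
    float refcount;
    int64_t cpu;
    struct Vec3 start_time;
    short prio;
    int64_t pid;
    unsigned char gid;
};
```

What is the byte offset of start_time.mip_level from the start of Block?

40

Vec3: @0: format [1B, align 1] → 1; +3 pad (align 4); @4: height [4B, align 4] → 8; @8: mip_level [2B, align 2] → 10; +2 tail pad (align 4); size 12, align 4
@0: uid [4B, align 4] → 4
+4 pad (align 8)
@8: rss [8B, align 8] → 16
@16: refcount [4B, align 4] → 20
+4 pad (align 8)
@24: cpu [8B, align 8] → 32
@32: start_time [12B, align 4] → 44
within Vec3: mip_level at 8
32 + 8 = 40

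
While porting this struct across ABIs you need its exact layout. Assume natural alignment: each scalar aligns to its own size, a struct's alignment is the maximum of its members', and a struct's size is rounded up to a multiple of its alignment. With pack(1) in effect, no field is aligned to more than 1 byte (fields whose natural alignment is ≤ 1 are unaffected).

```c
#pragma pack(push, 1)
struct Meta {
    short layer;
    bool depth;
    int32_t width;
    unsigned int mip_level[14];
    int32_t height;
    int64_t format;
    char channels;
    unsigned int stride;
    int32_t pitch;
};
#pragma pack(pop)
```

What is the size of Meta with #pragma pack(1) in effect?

84

0..2  layer  (2B, 1-aligned)
2..3  depth  (1B, 1-aligned)
3..7  width  (4B, 1-aligned)
7..63  mip_level  (56B, 1-aligned)
63..67  height  (4B, 1-aligned)
67..75  format  (8B, 1-aligned)
75..76  channels  (1B, 1-aligned)
76..80  stride  (4B, 1-aligned)
80..84  pitch  (4B, 1-aligned)
sizeof = 84, alignof = 1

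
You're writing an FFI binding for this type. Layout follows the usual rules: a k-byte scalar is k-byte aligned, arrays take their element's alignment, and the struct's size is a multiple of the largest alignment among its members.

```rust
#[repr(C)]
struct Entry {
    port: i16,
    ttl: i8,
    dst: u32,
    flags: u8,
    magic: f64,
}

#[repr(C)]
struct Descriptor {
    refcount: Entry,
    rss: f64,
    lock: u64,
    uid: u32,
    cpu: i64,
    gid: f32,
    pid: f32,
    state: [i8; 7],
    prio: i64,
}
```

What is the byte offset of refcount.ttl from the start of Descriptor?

Entry: 0..2  port  (2B, 2-aligned); 2..3  ttl  (1B, 1-aligned); 3..4  -- padding (1B); 4..8  dst  (4B, 4-aligned); 8..9  flags  (1B, 1-aligned); 9..16  -- padding (7B); 16..24  magic  (8B, 8-aligned); sizeof = 24, alignof = 8
0..24  refcount  (24B, 8-aligned)
within Entry: ttl at 2
0 + 2 = 2

2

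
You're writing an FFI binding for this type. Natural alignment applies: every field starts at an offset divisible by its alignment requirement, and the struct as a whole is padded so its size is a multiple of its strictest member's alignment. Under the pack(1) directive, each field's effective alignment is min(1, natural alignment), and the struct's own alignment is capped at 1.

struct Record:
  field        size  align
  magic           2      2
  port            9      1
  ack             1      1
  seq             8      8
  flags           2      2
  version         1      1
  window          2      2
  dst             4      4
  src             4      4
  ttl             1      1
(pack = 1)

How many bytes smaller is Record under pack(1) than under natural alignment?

14

natural layout:
  @0: magic [2B, align 2] → 2
  @2: port [9B, align 1] → 11
  @11: ack [1B, align 1] → 12
  +4 pad (align 8)
  @16: seq [8B, align 8] → 24
  @24: flags [2B, align 2] → 26
  @26: version [1B, align 1] → 27
  +1 pad (align 2)
  @28: window [2B, align 2] → 30
  +2 pad (align 4)
  @32: dst [4B, align 4] → 36
  @36: src [4B, align 4] → 40
  @40: ttl [1B, align 1] → 41
  +7 tail pad (align 8)
  size 48, align 8
packed(1) layout:
  @0: magic [2B, align 1] → 2
  @2: port [9B, align 1] → 11
  @11: ack [1B, align 1] → 12
  @12: seq [8B, align 1] → 20
  @20: flags [2B, align 1] → 22
  @22: version [1B, align 1] → 23
  @23: window [2B, align 1] → 25
  @25: dst [4B, align 1] → 29
  @29: src [4B, align 1] → 33
  @33: ttl [1B, align 1] → 34
  size 34, align 1
48 − 34 = 14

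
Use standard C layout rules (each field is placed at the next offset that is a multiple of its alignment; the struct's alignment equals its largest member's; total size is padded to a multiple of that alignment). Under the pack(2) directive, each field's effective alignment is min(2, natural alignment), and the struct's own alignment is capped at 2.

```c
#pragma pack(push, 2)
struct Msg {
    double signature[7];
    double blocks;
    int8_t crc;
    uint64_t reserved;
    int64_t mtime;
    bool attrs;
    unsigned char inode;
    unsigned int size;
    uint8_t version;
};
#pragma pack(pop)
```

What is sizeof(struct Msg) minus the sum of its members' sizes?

0..56  signature  (56B, 2-aligned)
56..64  blocks  (8B, 2-aligned)
64..65  crc  (1B, 1-aligned)
65..66  -- padding (1B)
66..74  reserved  (8B, 2-aligned)
74..82  mtime  (8B, 2-aligned)
82..83  attrs  (1B, 1-aligned)
83..84  inode  (1B, 1-aligned)
84..88  size  (4B, 2-aligned)
88..89  version  (1B, 1-aligned)
89..90  -- tail padding (1B)
sizeof = 90, alignof = 2
data bytes 88, size 90 → padding 2

2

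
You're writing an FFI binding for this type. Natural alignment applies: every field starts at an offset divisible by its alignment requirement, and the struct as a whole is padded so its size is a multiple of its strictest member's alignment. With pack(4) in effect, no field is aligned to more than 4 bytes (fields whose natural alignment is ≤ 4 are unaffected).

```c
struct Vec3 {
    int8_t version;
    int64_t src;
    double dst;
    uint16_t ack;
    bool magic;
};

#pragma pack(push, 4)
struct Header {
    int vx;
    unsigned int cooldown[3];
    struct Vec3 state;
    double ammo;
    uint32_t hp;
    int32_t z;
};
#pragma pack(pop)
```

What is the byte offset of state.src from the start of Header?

Vec3: @0: version [1B, align 1] → 1; +7 pad (align 8); @8: src [8B, align 8] → 16; @16: dst [8B, align 8] → 24; @24: ack [2B, align 2] → 26; @26: magic [1B, align 1] → 27; +5 tail pad (align 8); size 32, align 8
@0: vx [4B, align 4] → 4
@4: cooldown [12B, align 4] → 16
@16: state [32B, align 4] → 48
within Vec3: src at 8
16 + 8 = 24

24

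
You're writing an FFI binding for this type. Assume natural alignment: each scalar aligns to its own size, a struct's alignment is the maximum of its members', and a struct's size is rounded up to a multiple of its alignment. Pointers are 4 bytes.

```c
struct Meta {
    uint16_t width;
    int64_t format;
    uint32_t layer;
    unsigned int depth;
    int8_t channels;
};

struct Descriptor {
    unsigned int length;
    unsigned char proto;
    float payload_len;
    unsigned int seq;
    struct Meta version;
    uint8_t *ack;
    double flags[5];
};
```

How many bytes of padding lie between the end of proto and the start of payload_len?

Meta: @0: width [2B, align 2] → 2; +6 pad (align 8); @8: format [8B, align 8] → 16; @16: layer [4B, align 4] → 20; @20: depth [4B, align 4] → 24; @24: channels [1B, align 1] → 25; +7 tail pad (align 8); size 32, align 8
@0: length [4B, align 4] → 4
@4: proto [1B, align 1] → 5
+3 pad (align 4)
@8: payload_len [4B, align 4] → 12

3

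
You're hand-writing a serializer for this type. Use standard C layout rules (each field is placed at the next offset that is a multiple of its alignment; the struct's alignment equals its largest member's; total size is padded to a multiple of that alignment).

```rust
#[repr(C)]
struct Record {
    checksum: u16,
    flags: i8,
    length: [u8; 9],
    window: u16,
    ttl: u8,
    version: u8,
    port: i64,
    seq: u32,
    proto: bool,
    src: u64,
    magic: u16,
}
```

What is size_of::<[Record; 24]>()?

@0: checksum [2B, align 2] → 2
@2: flags [1B, align 1] → 3
@3: length [9B, align 1] → 12
@12: window [2B, align 2] → 14
@14: ttl [1B, align 1] → 15
@15: version [1B, align 1] → 16
@16: port [8B, align 8] → 24
@24: seq [4B, align 4] → 28
@28: proto [1B, align 1] → 29
+3 pad (align 8)
@32: src [8B, align 8] → 40
@40: magic [2B, align 2] → 42
+6 tail pad (align 8)
size 48, align 8
array of 24: 24 × 48 = 1152

1152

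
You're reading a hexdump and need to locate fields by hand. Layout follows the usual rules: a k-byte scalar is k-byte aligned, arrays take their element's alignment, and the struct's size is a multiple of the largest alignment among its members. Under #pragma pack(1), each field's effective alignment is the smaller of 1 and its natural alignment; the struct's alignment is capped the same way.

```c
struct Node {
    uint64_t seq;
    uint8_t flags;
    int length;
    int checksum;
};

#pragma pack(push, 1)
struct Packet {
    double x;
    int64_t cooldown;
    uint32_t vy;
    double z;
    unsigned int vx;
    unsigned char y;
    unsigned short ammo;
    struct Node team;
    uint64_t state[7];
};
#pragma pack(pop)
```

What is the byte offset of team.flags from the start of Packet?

43

Node: seq at 0 (size 8, align 8) → ends 8; flags at 8 (size 1, align 1) → ends 9; pad 3 to align 4 for length; length at 12 (size 4, align 4) → ends 16; checksum at 16 (size 4, align 4) → ends 20; tail pad 4 to reach multiple of 8; total 24 bytes, alignment 8
x at 0 (size 8, align 1) → ends 8
cooldown at 8 (size 8, align 1) → ends 16
vy at 16 (size 4, align 1) → ends 20
z at 20 (size 8, align 1) → ends 28
vx at 28 (size 4, align 1) → ends 32
y at 32 (size 1, align 1) → ends 33
ammo at 33 (size 2, align 1) → ends 35
team at 35 (size 24, align 1) → ends 59
within Node: flags at 8
35 + 8 = 43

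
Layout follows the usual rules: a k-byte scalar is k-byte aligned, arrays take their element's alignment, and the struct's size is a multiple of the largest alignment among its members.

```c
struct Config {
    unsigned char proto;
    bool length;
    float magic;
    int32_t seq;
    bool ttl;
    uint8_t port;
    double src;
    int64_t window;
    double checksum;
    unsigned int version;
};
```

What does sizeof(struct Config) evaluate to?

proto at 0 (size 1, align 1) → ends 1
length at 1 (size 1, align 1) → ends 2
pad 2 to align 4 for magic
magic at 4 (size 4, align 4) → ends 8
seq at 8 (size 4, align 4) → ends 12
ttl at 12 (size 1, align 1) → ends 13
port at 13 (size 1, align 1) → ends 14
pad 2 to align 8 for src
src at 16 (size 8, align 8) → ends 24
window at 24 (size 8, align 8) → ends 32
checksum at 32 (size 8, align 8) → ends 40
version at 40 (size 4, align 4) → ends 44
tail pad 4 to reach multiple of 8
total 48 bytes, alignment 8

48 bytes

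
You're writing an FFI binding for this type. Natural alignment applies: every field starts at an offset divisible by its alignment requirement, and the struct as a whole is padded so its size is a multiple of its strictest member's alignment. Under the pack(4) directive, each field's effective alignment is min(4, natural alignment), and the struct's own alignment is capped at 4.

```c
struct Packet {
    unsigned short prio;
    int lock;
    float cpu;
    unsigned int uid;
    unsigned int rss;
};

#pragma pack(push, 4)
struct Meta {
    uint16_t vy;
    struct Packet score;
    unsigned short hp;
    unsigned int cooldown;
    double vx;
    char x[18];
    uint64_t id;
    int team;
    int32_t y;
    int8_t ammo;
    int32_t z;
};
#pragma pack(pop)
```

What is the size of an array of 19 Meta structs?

1596

Packet: @0: prio [2B, align 2] → 2; +2 pad (align 4); @4: lock [4B, align 4] → 8; @8: cpu [4B, align 4] → 12; @12: uid [4B, align 4] → 16; @16: rss [4B, align 4] → 20; size 20, align 4
@0: vy [2B, align 2] → 2
+2 pad (align 4)
@4: score [20B, align 4] → 24
@24: hp [2B, align 2] → 26
+2 pad (align 4)
@28: cooldown [4B, align 4] → 32
@32: vx [8B, align 4] → 40
@40: x [18B, align 1] → 58
+2 pad (align 4)
@60: id [8B, align 4] → 68
@68: team [4B, align 4] → 72
@72: y [4B, align 4] → 76
@76: ammo [1B, align 1] → 77
+3 pad (align 4)
@80: z [4B, align 4] → 84
size 84, align 4
array of 19: 19 × 84 = 1596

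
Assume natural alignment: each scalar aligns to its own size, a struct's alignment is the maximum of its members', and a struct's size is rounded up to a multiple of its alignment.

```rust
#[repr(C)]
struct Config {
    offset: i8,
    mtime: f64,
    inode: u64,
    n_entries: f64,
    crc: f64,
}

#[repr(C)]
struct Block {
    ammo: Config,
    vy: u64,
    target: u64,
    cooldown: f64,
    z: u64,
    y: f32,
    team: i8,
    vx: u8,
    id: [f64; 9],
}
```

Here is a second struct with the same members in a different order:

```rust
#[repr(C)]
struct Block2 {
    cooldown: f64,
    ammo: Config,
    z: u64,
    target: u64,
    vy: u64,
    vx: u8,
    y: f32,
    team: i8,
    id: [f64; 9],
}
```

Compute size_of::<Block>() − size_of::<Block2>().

-8

Config: 0..1  offset  (1B, 1-aligned); 1..8  -- padding (7B); 8..16  mtime  (8B, 8-aligned); 16..24  inode  (8B, 8-aligned); 24..32  n_entries  (8B, 8-aligned); 32..40  crc  (8B, 8-aligned); sizeof = 40, alignof = 8
0..40  ammo  (40B, 8-aligned)
40..48  vy  (8B, 8-aligned)
48..56  target  (8B, 8-aligned)
56..64  cooldown  (8B, 8-aligned)
64..72  z  (8B, 8-aligned)
72..76  y  (4B, 4-aligned)
76..77  team  (1B, 1-aligned)
77..78  vx  (1B, 1-aligned)
78..80  -- padding (2B)
80..152  id  (72B, 8-aligned)
sizeof = 152, alignof = 8
— Block2 —
0..8  cooldown  (8B, 8-aligned)
8..48  ammo  (40B, 8-aligned)
48..56  z  (8B, 8-aligned)
56..64  target  (8B, 8-aligned)
64..72  vy  (8B, 8-aligned)
72..73  vx  (1B, 1-aligned)
73..76  -- padding (3B)
76..80  y  (4B, 4-aligned)
80..81  team  (1B, 1-aligned)
81..88  -- padding (7B)
88..160  id  (72B, 8-aligned)
sizeof = 160, alignof = 8
152 − 160 = -8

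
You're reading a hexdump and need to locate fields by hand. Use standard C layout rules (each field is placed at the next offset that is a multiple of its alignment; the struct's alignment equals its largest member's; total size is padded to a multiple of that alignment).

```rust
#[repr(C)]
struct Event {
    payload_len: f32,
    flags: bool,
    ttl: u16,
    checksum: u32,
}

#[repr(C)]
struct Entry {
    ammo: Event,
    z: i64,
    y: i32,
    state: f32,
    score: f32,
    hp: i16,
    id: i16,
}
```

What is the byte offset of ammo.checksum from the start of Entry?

Event: payload_len at 0 (size 4, align 4) → ends 4; flags at 4 (size 1, align 1) → ends 5; pad 1 to align 2 for ttl; ttl at 6 (size 2, align 2) → ends 8; checksum at 8 (size 4, align 4) → ends 12; total 12 bytes, alignment 4
ammo at 0 (size 12, align 4) → ends 12
within Event: checksum at 8
0 + 8 = 8

8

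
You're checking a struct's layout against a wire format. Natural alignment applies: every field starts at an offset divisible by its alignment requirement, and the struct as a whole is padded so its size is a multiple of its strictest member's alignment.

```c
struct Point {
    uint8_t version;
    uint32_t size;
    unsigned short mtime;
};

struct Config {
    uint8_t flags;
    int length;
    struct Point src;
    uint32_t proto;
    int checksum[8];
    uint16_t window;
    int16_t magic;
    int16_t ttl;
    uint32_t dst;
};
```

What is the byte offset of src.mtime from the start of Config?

16

Point: @0: version [1B, align 1] → 1; +3 pad (align 4); @4: size [4B, align 4] → 8; @8: mtime [2B, align 2] → 10; +2 tail pad (align 4); size 12, align 4
@0: flags [1B, align 1] → 1
+3 pad (align 4)
@4: length [4B, align 4] → 8
@8: src [12B, align 4] → 20
within Point: mtime at 8
8 + 8 = 16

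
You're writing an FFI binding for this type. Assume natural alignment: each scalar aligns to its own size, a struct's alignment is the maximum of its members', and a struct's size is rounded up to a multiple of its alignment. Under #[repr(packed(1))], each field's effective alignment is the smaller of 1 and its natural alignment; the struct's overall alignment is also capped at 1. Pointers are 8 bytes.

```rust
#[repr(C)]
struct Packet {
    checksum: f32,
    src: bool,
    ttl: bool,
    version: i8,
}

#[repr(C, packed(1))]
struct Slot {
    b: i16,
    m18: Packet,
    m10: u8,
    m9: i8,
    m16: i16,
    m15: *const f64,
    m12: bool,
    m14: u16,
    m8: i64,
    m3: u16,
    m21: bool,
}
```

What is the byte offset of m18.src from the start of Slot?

Packet: @0: checksum [4B, align 4] → 4; @4: src [1B, align 1] → 5; @5: ttl [1B, align 1] → 6; @6: version [1B, align 1] → 7; +1 tail pad (align 4); size 8, align 4
@0: b [2B, align 1] → 2
@2: m18 [8B, align 1] → 10
within Packet: src at 4
2 + 4 = 6

6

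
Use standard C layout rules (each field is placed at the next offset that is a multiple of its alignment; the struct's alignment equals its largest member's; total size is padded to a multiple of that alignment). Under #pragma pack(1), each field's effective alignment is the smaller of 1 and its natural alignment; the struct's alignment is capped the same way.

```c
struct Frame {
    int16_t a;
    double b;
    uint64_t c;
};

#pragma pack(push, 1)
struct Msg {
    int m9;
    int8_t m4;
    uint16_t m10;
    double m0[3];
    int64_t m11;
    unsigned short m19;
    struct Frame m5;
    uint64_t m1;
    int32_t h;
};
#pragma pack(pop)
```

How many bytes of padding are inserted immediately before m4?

Frame: 0..2  a  (2B, 2-aligned); 2..8  -- padding (6B); 8..16  b  (8B, 8-aligned); 16..24  c  (8B, 8-aligned); sizeof = 24, alignof = 8
0..4  m9  (4B, 1-aligned)
4..5  m4  (1B, 1-aligned)

0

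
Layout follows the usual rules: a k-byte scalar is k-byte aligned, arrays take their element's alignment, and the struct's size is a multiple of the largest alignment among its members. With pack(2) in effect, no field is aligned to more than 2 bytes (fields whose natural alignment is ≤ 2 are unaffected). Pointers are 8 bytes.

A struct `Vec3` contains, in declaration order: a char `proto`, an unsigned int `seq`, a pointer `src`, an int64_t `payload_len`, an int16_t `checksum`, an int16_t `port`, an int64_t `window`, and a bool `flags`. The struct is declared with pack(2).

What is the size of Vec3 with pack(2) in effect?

0..1  proto  (1B, 1-aligned)
1..2  -- padding (1B)
2..6  seq  (4B, 2-aligned)
6..14  src  (8B, 2-aligned)
14..22  payload_len  (8B, 2-aligned)
22..24  checksum  (2B, 2-aligned)
24..26  port  (2B, 2-aligned)
26..34  window  (8B, 2-aligned)
34..35  flags  (1B, 1-aligned)
35..36  -- tail padding (1B)
sizeof = 36, alignof = 2

36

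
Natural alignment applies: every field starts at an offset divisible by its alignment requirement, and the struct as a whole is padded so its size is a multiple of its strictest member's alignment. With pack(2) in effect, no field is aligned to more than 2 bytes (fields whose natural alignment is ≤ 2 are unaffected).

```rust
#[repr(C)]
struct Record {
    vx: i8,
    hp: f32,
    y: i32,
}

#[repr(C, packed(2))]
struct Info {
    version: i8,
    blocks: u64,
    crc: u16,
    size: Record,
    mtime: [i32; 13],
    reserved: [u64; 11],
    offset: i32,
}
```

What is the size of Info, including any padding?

168

Record: vx at 0 (size 1, align 1) → ends 1; pad 3 to align 4 for hp; hp at 4 (size 4, align 4) → ends 8; y at 8 (size 4, align 4) → ends 12; total 12 bytes, alignment 4
version at 0 (size 1, align 1) → ends 1
pad 1 to align 2 for blocks
blocks at 2 (size 8, align 2) → ends 10
crc at 10 (size 2, align 2) → ends 12
size at 12 (size 12, align 2) → ends 24
mtime at 24 (size 52, align 2) → ends 76
reserved at 76 (size 88, align 2) → ends 164
offset at 164 (size 4, align 2) → ends 168
total 168 bytes, alignment 2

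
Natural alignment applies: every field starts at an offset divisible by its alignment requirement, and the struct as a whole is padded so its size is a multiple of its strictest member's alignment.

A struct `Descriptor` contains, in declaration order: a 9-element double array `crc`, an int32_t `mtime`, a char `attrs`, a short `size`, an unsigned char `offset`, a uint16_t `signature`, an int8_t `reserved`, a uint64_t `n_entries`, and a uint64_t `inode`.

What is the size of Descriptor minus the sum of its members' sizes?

0..72  crc  (72B, 8-aligned)
72..76  mtime  (4B, 4-aligned)
76..77  attrs  (1B, 1-aligned)
77..78  -- padding (1B)
78..80  size  (2B, 2-aligned)
80..81  offset  (1B, 1-aligned)
81..82  -- padding (1B)
82..84  signature  (2B, 2-aligned)
84..85  reserved  (1B, 1-aligned)
85..88  -- padding (3B)
88..96  n_entries  (8B, 8-aligned)
96..104  inode  (8B, 8-aligned)
sizeof = 104, alignof = 8
data bytes 99, size 104 → padding 5

5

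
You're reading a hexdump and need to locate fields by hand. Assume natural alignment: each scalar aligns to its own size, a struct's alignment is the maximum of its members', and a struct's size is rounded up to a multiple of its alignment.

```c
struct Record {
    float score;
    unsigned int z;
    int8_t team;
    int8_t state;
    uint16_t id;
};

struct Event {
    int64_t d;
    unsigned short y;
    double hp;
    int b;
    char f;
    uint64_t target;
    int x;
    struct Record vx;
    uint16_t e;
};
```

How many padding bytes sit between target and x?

0

Record: 0..4  score  (4B, 4-aligned); 4..8  z  (4B, 4-aligned); 8..9  team  (1B, 1-aligned); 9..10  state  (1B, 1-aligned); 10..12  id  (2B, 2-aligned); sizeof = 12, alignof = 4
0..8  d  (8B, 8-aligned)
8..10  y  (2B, 2-aligned)
10..16  -- padding (6B)
16..24  hp  (8B, 8-aligned)
24..28  b  (4B, 4-aligned)
28..29  f  (1B, 1-aligned)
29..32  -- padding (3B)
32..40  target  (8B, 8-aligned)
40..44  x  (4B, 4-aligned)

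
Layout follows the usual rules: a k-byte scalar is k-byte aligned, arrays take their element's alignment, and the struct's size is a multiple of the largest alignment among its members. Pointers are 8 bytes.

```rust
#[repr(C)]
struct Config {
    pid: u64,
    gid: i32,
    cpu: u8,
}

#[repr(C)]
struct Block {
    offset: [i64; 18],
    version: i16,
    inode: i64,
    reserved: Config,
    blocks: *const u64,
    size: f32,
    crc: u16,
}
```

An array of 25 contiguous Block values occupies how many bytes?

4800

Config: pid at 0 (size 8, align 8) → ends 8; gid at 8 (size 4, align 4) → ends 12; cpu at 12 (size 1, align 1) → ends 13; tail pad 3 to reach multiple of 8; total 16 bytes, alignment 8
offset at 0 (size 144, align 8) → ends 144
version at 144 (size 2, align 2) → ends 146
pad 6 to align 8 for inode
inode at 152 (size 8, align 8) → ends 160
reserved at 160 (size 16, align 8) → ends 176
blocks at 176 (size 8, align 8) → ends 184
size at 184 (size 4, align 4) → ends 188
crc at 188 (size 2, align 2) → ends 190
tail pad 2 to reach multiple of 8
total 192 bytes, alignment 8
array of 25: 25 × 192 = 4800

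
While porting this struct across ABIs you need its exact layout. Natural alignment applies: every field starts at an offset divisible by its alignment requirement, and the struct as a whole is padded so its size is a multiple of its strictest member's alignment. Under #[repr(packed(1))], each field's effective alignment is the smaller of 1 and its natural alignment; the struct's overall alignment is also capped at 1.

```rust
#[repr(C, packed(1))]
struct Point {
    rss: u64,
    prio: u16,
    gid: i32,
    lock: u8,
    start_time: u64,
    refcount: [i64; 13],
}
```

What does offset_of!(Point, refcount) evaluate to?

23

@0: rss [8B, align 1] → 8
@8: prio [2B, align 1] → 10
@10: gid [4B, align 1] → 14
@14: lock [1B, align 1] → 15
@15: start_time [8B, align 1] → 23
@23: refcount [104B, align 1] → 127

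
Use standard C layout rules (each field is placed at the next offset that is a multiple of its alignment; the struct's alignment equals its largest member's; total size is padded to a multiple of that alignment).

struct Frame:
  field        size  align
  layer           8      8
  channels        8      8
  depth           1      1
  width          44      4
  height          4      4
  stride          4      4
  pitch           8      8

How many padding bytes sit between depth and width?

@0: layer [8B, align 8] → 8
@8: channels [8B, align 8] → 16
@16: depth [1B, align 1] → 17
+3 pad (align 4)
@20: width [44B, align 4] → 64

3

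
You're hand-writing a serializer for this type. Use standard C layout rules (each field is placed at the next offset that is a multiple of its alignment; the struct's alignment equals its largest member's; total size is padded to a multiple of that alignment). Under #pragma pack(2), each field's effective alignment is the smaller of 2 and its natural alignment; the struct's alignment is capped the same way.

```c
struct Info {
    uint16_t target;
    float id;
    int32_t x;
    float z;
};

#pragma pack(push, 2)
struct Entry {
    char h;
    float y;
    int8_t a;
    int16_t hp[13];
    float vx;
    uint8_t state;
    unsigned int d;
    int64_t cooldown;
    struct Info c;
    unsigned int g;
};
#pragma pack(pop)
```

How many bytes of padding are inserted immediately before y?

Info: 0..2  target  (2B, 2-aligned); 2..4  -- padding (2B); 4..8  id  (4B, 4-aligned); 8..12  x  (4B, 4-aligned); 12..16  z  (4B, 4-aligned); sizeof = 16, alignof = 4
0..1  h  (1B, 1-aligned)
1..2  -- padding (1B)
2..6  y  (4B, 2-aligned)

1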